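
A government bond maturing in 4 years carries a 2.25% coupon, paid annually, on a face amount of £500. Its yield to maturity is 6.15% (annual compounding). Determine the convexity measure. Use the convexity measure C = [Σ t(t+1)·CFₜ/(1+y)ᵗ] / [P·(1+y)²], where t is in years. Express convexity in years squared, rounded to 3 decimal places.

16.917

With y = 0.0615:
  t   CF        PV=CF/(1+0.0615)^t    t·PV        t(t+1)·PV
  1        11.25        10.5982        10.5982          21.1964
  2        11.25         9.9842        19.9684          59.9051
  3        11.25         9.4057        28.2172         112.8688
  4       511.25       402.6738     1,610.6950       8,053.4751
  Σ                    432.6619     1,669.4788       8,247.4454
P = 432.6619.
Convexity = Σ t(t+1)·PV / [P·(1+y)²] = 8,247.4454 / (432.6619 × 1.126782) = 16.91729.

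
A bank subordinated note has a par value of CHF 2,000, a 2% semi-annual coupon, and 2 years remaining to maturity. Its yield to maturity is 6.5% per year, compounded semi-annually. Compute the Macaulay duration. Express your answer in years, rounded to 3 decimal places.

Periodic yield y = 0.0325. Discount each cash flow and weight by its period:
  t   CF        PV=CF/(1+0.0325)^t    t·PV
  1        20.00        19.3705        19.3705
  2        20.00        18.7607        37.5215
  3        20.00        18.1702        54.5106
  4     2,020.00     1,777.4244     7,109.6974
  Σ                  1,833.7258     7,221.1000
Price P = Σ PV = 1,833.7258.
Macaulay duration = Σ(t·PV) / P = 7,221.1000 / 1,833.7258 = 3.93794 half-year periods.
In years: 3.93794 / 2 = 1.96897 years.

1.969 years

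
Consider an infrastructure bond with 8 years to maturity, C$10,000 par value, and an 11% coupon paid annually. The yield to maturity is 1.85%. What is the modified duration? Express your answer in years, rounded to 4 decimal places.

Periodic yield y = 0.0185. First find Macaulay duration:
  t   CF        PV=CF/(1+0.0185)^t    t·PV
  1     1,100.00     1,080.0196     1,080.0196
  2     1,100.00     1,060.4022     2,120.8044
  3     1,100.00     1,041.1411     3,123.4233
  4     1,100.00     1,022.2298     4,088.9193
  5     1,100.00     1,003.6621     5,018.3104
  6     1,100.00       985.4316     5,912.5896
  7     1,100.00       967.5323     6,772.7258
  8    11,100.00     9,585.9401    76,687.5210
  Σ                 16,746.3588   104,804.3135
P = 16,746.3588; Macaulay duration = 104,804.3135 / 16,746.3588 = 6.25833 years.
Modified duration = D_Mac / (1 + y) = 6.25833 / 1.0185 = 6.14466 years.

6.1447 years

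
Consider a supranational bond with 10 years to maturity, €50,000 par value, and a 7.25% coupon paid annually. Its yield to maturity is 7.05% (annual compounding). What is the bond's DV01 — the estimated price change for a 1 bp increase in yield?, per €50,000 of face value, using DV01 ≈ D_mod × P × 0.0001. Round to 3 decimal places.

€35.360

Periodic yield y = 0.0705.
  t   CF        PV=CF/(1+0.0705)^t    t·PV
  1     3,625.00     3,386.2681     3,386.2681
  2     3,625.00     3,163.2584     6,326.5168
  3     3,625.00     2,954.9354     8,864.8063
  4     3,625.00     2,760.3320    11,041.3281
  5     3,625.00     2,578.5446    12,892.7232
  6     3,625.00     2,408.7292    14,452.3753
  7     3,625.00     2,250.0974    15,750.6815
  8     3,625.00     2,101.9125    16,815.3002
  9     3,625.00     1,963.4867    17,671.3804
  10   53,625.00    27,133.1733   271,331.7331
  Σ                 50,700.7377   378,533.1130
P = 50,700.7377; D_Mac = 7.46603 yrs; D_mod = 6.97434 yrs.
DV01 ≈ 6.97434 × 50,700.7377 × 0.0001 = 35.360403.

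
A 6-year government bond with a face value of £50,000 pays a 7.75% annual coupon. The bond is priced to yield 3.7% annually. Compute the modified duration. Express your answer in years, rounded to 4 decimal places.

4.9370 years

Periodic yield y = 0.037. First find Macaulay duration:
  t   CF        PV=CF/(1+0.037)^t    t·PV
  1     3,875.00     3,736.7406     3,736.7406
  2     3,875.00     3,603.4143     7,206.8285
  3     3,875.00     3,474.8450    10,424.5350
  4     3,875.00     3,350.8631    13,403.4523
  5     3,875.00     3,231.3048    16,156.5240
  6    53,875.00    43,322.6231   259,935.7388
  Σ                 60,719.7909   310,863.8192
P = 60,719.7909; Macaulay duration = 310,863.8192 / 60,719.7909 = 5.11965 years.
Modified duration = D_Mac / (1 + y) = 5.11965 / 1.037 = 4.93698 years.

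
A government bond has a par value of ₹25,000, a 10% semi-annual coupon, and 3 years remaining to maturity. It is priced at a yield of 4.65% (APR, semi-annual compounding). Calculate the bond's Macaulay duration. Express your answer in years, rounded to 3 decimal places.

2.690 years

Periodic yield y = 0.02325. Discount each cash flow and weight by its period:
  t   CF        PV=CF/(1+0.02325)^t    t·PV
  1     1,250.00     1,221.5978     1,221.5978
  2     1,250.00     1,193.8410     2,387.6821
  3     1,250.00     1,166.7149     3,500.1448
  4     1,250.00     1,140.2052     4,560.8206
  5     1,250.00     1,114.2977     5,571.4887
  6    26,250.00    22,868.5584   137,211.3503
  Σ                 28,705.2151   154,453.0843
Price P = Σ PV = 28,705.2151.
Macaulay duration = Σ(t·PV) / P = 154,453.0843 / 28,705.2151 = 5.38066 half-year periods.
In years: 5.38066 / 2 = 2.69033 years.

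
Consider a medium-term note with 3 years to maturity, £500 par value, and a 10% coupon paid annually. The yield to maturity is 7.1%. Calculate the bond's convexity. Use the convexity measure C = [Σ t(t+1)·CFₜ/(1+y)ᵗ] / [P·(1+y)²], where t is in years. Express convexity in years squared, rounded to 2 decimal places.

With y = 0.071:
  t   CF        PV=CF/(1+0.071)^t    t·PV        t(t+1)·PV
  1        50.00        46.6853        46.6853          93.3707
  2        50.00        43.5904        87.1808         261.5425
  3       550.00       447.7074     1,343.1222       5,372.4889
  Σ                    537.9832     1,476.9884       5,727.4021
P = 537.9832.
Convexity = Σ t(t+1)·PV / [P·(1+y)²] = 5,727.4021 / (537.9832 × 1.147041) = 9.28133.

9.28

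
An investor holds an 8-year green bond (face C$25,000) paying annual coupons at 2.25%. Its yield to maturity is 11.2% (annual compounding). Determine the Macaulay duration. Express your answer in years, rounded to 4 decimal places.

7.1419 years

Periodic yield y = 0.112. Discount each cash flow and weight by its year:
  t   CF        PV=CF/(1+0.112)^t    t·PV
  1       562.50       505.8453       505.8453
  2       562.50       454.8969       909.7937
  3       562.50       409.0799     1,227.2398
  4       562.50       367.8776     1,471.5105
  5       562.50       330.8252     1,654.1260
  6       562.50       297.5047     1,785.0281
  7       562.50       267.5402     1,872.7813
  8    25,562.50    10,933.6465    87,469.1718
  Σ                 13,567.2163    96,895.4965
Price P = Σ PV = 13,567.2163.
Macaulay duration = Σ(t·PV) / P = 96,895.4965 / 13,567.2163 = 7.14188 years.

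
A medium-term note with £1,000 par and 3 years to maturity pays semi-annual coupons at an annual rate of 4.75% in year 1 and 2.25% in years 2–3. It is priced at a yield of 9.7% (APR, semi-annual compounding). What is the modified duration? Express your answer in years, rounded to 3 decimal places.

2.714 years

Periodic yield y = 0.0485. First find Macaulay duration:
  t   CF        PV=CF/(1+0.0485)^t    t·PV
  1        23.75        22.6514        22.6514
  2        23.75        21.6036        43.2073
  3        11.25         9.7599        29.2798
  4        11.25         9.3085        37.2339
  5        11.25         8.8779        44.3895
  6     1,011.25       761.1109     4,566.6652
  Σ                    833.3122     4,743.4272
P = 833.3122; Macaulay duration = 4,743.4272 / 833.3122 = 5.69226 half-year periods = 2.84613 years.
Modified duration = D_Mac / (1 + y) = 2.84613 / 1.0485 = 2.71448 years.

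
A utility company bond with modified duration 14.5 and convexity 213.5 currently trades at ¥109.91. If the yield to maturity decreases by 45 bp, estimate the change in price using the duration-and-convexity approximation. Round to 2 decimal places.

+¥7.41

Duration effect: -D_mod·Δy = -14.5 × (-0.0045) = +0.065250
Convexity effect: ½·C·(Δy)² = 0.5 × 213.5 × (-0.0045)² = +0.0021616875
ΔP/P ≈ +0.065250 + 0.0021616875 = +0.0674116875
ΔP ≈ 109.91 × (+0.0674116875) = +7.409218573125.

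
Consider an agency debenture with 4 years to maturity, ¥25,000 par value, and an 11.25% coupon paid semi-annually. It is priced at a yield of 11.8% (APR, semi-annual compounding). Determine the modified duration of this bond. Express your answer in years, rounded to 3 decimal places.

3.137 years

Periodic yield y = 0.059. First find Macaulay duration:
  t   CF        PV=CF/(1+0.059)^t    t·PV
  1     1,406.25     1,327.9037     1,327.9037
  2     1,406.25     1,253.9223     2,507.8445
  3     1,406.25     1,184.0626     3,552.1877
  4     1,406.25     1,118.0950     4,472.3799
  5     1,406.25     1,055.8026     5,279.0131
  6     1,406.25       996.9808     5,981.8845
  7     1,406.25       941.4360     6,590.0522
  8    26,406.25    16,693.1790   133,545.4318
  Σ                 24,571.3819   163,256.6975
P = 24,571.3819; Macaulay duration = 163,256.6975 / 24,571.3819 = 6.64418 half-year periods = 3.32209 years.
Modified duration = D_Mac / (1 + y) = 3.32209 / 1.059 = 3.13701 years.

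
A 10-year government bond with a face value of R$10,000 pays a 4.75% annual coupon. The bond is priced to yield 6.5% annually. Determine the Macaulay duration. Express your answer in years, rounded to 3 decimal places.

Periodic yield y = 0.065. Discount each cash flow and weight by its year:
  t   CF        PV=CF/(1+0.065)^t    t·PV
  1       475.00       446.0094       446.0094
  2       475.00       418.7882       837.5763
  3       475.00       393.2283     1,179.6850
  4       475.00       369.2285     1,476.9139
  5       475.00       346.6934     1,733.4670
  6       475.00       325.5337     1,953.2022
  7       475.00       305.6655     2,139.6582
  8       475.00       287.0098     2,296.0785
  9       475.00       269.4928     2,425.4350
  10   10,475.00     5,580.3052    55,803.0522
  Σ                  8,741.9547    70,291.0777
Price P = Σ PV = 8,741.9547.
Macaulay duration = Σ(t·PV) / P = 70,291.0777 / 8,741.9547 = 8.04066 years.

8.041 years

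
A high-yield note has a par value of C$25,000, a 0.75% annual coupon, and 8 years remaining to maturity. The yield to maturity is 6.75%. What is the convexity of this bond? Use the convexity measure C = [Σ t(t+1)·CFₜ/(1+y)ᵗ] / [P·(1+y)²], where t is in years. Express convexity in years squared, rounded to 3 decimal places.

60.362

With y = 0.0675:
  t   CF        PV=CF/(1+0.0675)^t    t·PV        t(t+1)·PV
  1       187.50       175.6440       175.6440         351.2881
  2       187.50       164.5377       329.0755         987.2264
  3       187.50       154.1337       462.4011       1,849.6045
  4       187.50       144.3875       577.5502       2,887.7509
  5       187.50       135.2577       676.2883       4,057.7296
  6       187.50       126.7051       760.2304       5,321.6127
  7       187.50       118.6933       830.8529       6,646.8230
  8    25,187.50    14,936.2644   119,490.1155   1,075,411.0394
  Σ                 15,955.6234   123,302.1578   1,097,513.0746
P = 15,955.6234.
Convexity = Σ t(t+1)·PV / [P·(1+y)²] = 1,097,513.0746 / (15,955.6234 × 1.139556) = 60.36152.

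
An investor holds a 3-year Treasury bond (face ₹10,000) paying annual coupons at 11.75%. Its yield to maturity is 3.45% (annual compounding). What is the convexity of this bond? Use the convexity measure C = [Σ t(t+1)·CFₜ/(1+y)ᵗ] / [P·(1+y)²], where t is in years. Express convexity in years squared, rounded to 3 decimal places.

With y = 0.0345:
  t   CF        PV=CF/(1+0.0345)^t    t·PV        t(t+1)·PV
  1     1,175.00     1,135.8144     1,135.8144       2,271.6288
  2     1,175.00     1,097.9356     2,195.8712       6,587.6137
  3    11,175.00    10,093.8314    30,281.4942     121,125.9769
  Σ                 12,327.5814    33,613.1799     129,985.2195
P = 12,327.5814.
Convexity = Σ t(t+1)·PV / [P·(1+y)²] = 129,985.2195 / (12,327.5814 × 1.070190) = 9.85270.

9.853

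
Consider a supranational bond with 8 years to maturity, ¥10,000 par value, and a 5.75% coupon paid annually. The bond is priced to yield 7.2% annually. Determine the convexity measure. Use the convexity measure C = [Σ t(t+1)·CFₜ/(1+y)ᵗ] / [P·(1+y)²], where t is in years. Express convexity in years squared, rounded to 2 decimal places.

47.87

With y = 0.072:
  t   CF        PV=CF/(1+0.072)^t    t·PV        t(t+1)·PV
  1       575.00       536.3806       536.3806       1,072.7612
  2       575.00       500.3550     1,000.7101       3,002.1302
  3       575.00       466.7491     1,400.2473       5,600.9892
  4       575.00       435.4003     1,741.6011       8,708.0056
  5       575.00       406.1570     2,030.7849      12,184.7093
  6       575.00       378.8778     2,273.2667      15,912.8666
  7       575.00       353.4308     2,474.0153      19,792.1227
  8    10,575.00     6,063.4820    48,507.8561     436,570.7045
  Σ                  9,140.8325    59,964.8620     502,844.2893
P = 9,140.8325.
Convexity = Σ t(t+1)·PV / [P·(1+y)²] = 502,844.2893 / (9,140.8325 × 1.149184) = 47.86942.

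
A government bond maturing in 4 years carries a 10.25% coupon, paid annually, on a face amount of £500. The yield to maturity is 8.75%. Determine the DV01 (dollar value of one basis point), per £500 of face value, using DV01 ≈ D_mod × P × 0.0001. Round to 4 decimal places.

£0.1683

Periodic yield y = 0.0875.
  t   CF        PV=CF/(1+0.0875)^t    t·PV
  1        51.25        47.1264        47.1264
  2        51.25        43.3347        86.6693
  3        51.25        39.8480       119.5439
  4       551.25       394.1228     1,576.4911
  Σ                    524.4318     1,829.8307
P = 524.4318; D_Mac = 3.48917 yrs; D_mod = 3.20843 yrs.
DV01 ≈ 3.20843 × 524.4318 × 0.0001 = 0.168260.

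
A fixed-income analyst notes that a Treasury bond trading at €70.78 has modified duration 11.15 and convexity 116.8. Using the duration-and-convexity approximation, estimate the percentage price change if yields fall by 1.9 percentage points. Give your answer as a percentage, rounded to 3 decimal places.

Duration effect: -D_mod·Δy = -11.15 × (-0.019) = +0.211850
Convexity effect: ½·C·(Δy)² = 0.5 × 116.8 × (-0.019)² = +0.0210824
ΔP/P ≈ +0.211850 + 0.0210824 = +0.2329324
= +23.29324%.

+23.293%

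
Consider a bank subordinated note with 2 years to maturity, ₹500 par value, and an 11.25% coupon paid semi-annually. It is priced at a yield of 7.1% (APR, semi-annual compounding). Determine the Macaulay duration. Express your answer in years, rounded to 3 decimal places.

Periodic yield y = 0.0355. Discount each cash flow and weight by its period:
  t   CF        PV=CF/(1+0.0355)^t    t·PV
  1       28.125        27.1608        27.1608
  2       28.125        26.2296        52.4593
  3       28.125        25.3304        75.9912
  4      528.125       459.3422     1,837.3687
  Σ                    538.0630     1,992.9800
Price P = Σ PV = 538.0630.
Macaulay duration = Σ(t·PV) / P = 1,992.9800 / 538.0630 = 3.70399 half-year periods.
In years: 3.70399 / 2 = 1.85199 years.

1.852 years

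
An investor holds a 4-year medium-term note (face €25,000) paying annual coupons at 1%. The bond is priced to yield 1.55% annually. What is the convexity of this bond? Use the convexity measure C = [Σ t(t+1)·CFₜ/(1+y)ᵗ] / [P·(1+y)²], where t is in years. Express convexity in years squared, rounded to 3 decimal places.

19.008

With y = 0.0155:
  t   CF        PV=CF/(1+0.0155)^t    t·PV        t(t+1)·PV
  1       250.00       246.1841       246.1841         492.3683
  2       250.00       242.4265       484.8531       1,454.5592
  3       250.00       238.7263       716.1788       2,864.7153
  4    25,250.00    23,743.3323    94,973.3294     474,866.6468
  Σ                 24,470.6693    96,420.5454     479,678.2897
P = 24,470.6693.
Convexity = Σ t(t+1)·PV / [P·(1+y)²] = 479,678.2897 / (24,470.6693 × 1.031240) = 19.00835.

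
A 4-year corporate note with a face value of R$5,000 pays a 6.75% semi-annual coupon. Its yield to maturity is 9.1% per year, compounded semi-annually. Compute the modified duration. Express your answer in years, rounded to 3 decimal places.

3.396 years

Periodic yield y = 0.0455. First find Macaulay duration:
  t   CF        PV=CF/(1+0.0455)^t    t·PV
  1       168.75       161.4060       161.4060
  2       168.75       154.3817       308.7633
  3       168.75       147.6630       442.9890
  4       168.75       141.2367       564.9469
  5       168.75       135.0901       675.4506
  6       168.75       129.2110       775.2661
  7       168.75       123.5878       865.1144
  8     5,168.75     3,620.7057    28,965.6459
  Σ                  4,613.2821    32,759.5823
P = 4,613.2821; Macaulay duration = 32,759.5823 / 4,613.2821 = 7.10114 half-year periods = 3.55057 years.
Modified duration = D_Mac / (1 + y) = 3.55057 / 1.0455 = 3.39605 years.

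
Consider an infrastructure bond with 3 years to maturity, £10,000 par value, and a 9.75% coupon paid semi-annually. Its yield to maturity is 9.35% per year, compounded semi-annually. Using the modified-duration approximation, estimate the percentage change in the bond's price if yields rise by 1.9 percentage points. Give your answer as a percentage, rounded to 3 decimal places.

Periodic yield y = 0.04675. Modified duration first:
  t   CF        PV=CF/(1+0.04675)^t    t·PV
  1       487.50       465.7273       465.7273
  2       487.50       444.9269       889.8538
  3       487.50       425.0556     1,275.1667
  4       487.50       406.0717     1,624.2869
  5       487.50       387.9357     1,939.6786
  6    10,487.50     7,972.8603    47,837.1620
  Σ                 10,102.5775    54,031.8753
P = 10,102.5775; D_Mac = 5.34833 half-year periods = 2.67416 yrs; D_mod = 2.67416/(1+0.04675) = 2.55473 yrs.
ΔP/P ≈ -D_mod · Δy = -2.55473 × (+0.019) = -0.048540 = -4.8540%.

-4.854%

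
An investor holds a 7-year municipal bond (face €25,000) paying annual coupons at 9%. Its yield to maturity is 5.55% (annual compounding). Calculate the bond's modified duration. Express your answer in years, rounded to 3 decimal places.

5.331 years

Periodic yield y = 0.0555. First find Macaulay duration:
  t   CF        PV=CF/(1+0.0555)^t    t·PV
  1     2,250.00     2,131.6911     2,131.6911
  2     2,250.00     2,019.6032     4,039.2063
  3     2,250.00     1,913.4090     5,740.2269
  4     2,250.00     1,812.7986     7,251.1946
  5     2,250.00     1,717.4786     8,587.3929
  6     2,250.00     1,627.1706     9,763.0237
  7    27,250.00    18,670.6244   130,694.3711
  Σ                 29,892.7756   168,207.1066
P = 29,892.7756; Macaulay duration = 168,207.1066 / 29,892.7756 = 5.62702 years.
Modified duration = D_Mac / (1 + y) = 5.62702 / 1.0555 = 5.33114 years.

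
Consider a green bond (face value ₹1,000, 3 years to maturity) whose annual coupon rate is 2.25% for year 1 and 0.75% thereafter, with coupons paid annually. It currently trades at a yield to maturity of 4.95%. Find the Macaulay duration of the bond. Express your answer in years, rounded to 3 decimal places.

Periodic yield y = 0.0495. Discount each cash flow and weight by its year:
  t   CF        PV=CF/(1+0.0495)^t    t·PV
  1        22.50        21.4388        21.4388
  2         7.50         6.8092        13.6184
  3     1,007.50       871.5609     2,614.6826
  Σ                    899.8089     2,649.7398
Price P = Σ PV = 899.8089.
Macaulay duration = Σ(t·PV) / P = 2,649.7398 / 899.8089 = 2.94478 years.

2.945 years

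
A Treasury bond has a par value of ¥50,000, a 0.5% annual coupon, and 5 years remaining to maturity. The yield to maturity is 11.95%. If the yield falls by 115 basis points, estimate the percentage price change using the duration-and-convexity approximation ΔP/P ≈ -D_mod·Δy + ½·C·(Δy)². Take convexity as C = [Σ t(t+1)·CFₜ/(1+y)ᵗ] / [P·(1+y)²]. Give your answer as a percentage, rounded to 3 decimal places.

With y = 0.1195:
  t   CF        PV=CF/(1+0.1195)^t    t·PV        t(t+1)·PV
  1       250.00       223.3140       223.3140         446.6280
  2       250.00       199.4765       398.9531       1,196.8592
  3       250.00       178.1836       534.5508       2,138.2031
  4       250.00       159.1635       636.6542       3,183.2710
  5    50,250.00    28,576.9304   142,884.6518     857,307.9109
  Σ                 29,337.0680   144,678.1238     864,272.8722
P = 29,337.0680; D_Mac = 4.93158 yrs; D_mod = 4.40516 yrs; C = 23.50639.
Duration effect: -4.40516 × (-0.0115) = +0.050659
Convexity effect: 0.5 × 23.50639 × (-0.0115)² = +0.0015544
ΔP/P ≈ +0.050659 + 0.0015544 = +0.052214 = +5.2214%.

+5.221%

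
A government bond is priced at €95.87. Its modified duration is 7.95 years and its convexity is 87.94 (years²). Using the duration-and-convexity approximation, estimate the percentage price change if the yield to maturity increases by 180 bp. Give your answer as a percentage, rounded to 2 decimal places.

-12.89%

Duration effect: -D_mod·Δy = -7.95 × (+0.018) = -0.143100
Convexity effect: ½·C·(Δy)² = 0.5 × 87.94 × (0.018)² = +0.01424628
ΔP/P ≈ -0.143100 + 0.01424628 = -0.12885372
= -12.885372%.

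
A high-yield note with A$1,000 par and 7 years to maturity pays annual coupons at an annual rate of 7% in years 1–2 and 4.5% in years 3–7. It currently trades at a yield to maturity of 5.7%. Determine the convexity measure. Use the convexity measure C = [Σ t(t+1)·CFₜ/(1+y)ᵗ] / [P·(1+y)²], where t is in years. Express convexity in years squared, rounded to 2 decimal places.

With y = 0.057:
  t   CF        PV=CF/(1+0.057)^t    t·PV        t(t+1)·PV
  1        70.00        66.2252        66.2252         132.4503
  2        70.00        62.6539       125.3078         375.9234
  3        45.00        38.1055       114.3165         457.2659
  4        45.00        36.0506       144.2024         721.0121
  5        45.00        34.1065       170.5327       1,023.1960
  6        45.00        32.2673       193.6038       1,355.2265
  7     1,045.00       708.9105     4,962.3732      39,698.9853
  Σ                    978.3194     5,776.5615      43,764.0595
P = 978.3194.
Convexity = Σ t(t+1)·PV / [P·(1+y)²] = 43,764.0595 / (978.3194 × 1.117249) = 40.03934.

40.04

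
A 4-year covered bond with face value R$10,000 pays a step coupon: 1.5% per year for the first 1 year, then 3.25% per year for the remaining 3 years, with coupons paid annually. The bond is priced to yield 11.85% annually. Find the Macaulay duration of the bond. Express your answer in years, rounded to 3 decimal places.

Periodic yield y = 0.1185. Discount each cash flow and weight by its year:
  t   CF        PV=CF/(1+0.1185)^t    t·PV
  1       150.00       134.1082       134.1082
  2       325.00       259.7834       519.5668
  3       325.00       232.2605       696.7816
  4    10,325.00     6,596.9943    26,387.9771
  Σ                  7,223.1464    27,738.4336
Price P = Σ PV = 7,223.1464.
Macaulay duration = Σ(t·PV) / P = 27,738.4336 / 7,223.1464 = 3.84021 years.

3.840 years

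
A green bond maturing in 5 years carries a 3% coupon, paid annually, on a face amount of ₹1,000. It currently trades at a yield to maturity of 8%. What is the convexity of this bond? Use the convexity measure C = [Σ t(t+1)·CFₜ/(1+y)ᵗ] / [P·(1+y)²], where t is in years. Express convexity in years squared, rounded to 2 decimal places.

23.53

With y = 0.08:
  t   CF        PV=CF/(1+0.08)^t    t·PV        t(t+1)·PV
  1        30.00        27.7778        27.7778          55.5556
  2        30.00        25.7202        51.4403         154.3210
  3        30.00        23.8150        71.4449         285.7796
  4        30.00        22.0509        88.2036         441.0179
  5     1,030.00       701.0007     3,505.0035      21,030.0208
  Σ                    800.3645     3,743.8701      21,966.6948
P = 800.3645.
Convexity = Σ t(t+1)·PV / [P·(1+y)²] = 21,966.6948 / (800.3645 × 1.166400) = 23.53040.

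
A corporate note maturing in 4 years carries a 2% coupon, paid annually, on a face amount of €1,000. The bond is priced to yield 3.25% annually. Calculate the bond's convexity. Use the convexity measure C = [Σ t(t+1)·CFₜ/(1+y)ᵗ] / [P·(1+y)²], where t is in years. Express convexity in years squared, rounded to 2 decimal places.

With y = 0.0325:
  t   CF        PV=CF/(1+0.0325)^t    t·PV        t(t+1)·PV
  1        20.00        19.3705        19.3705          38.7409
  2        20.00        18.7607        37.5215         112.5644
  3        20.00        18.1702        54.5106         218.0425
  4     1,020.00       897.5113     3,590.0452      17,950.2262
  Σ                    953.8127     3,701.4478      18,319.5740
P = 953.8127.
Convexity = Σ t(t+1)·PV / [P·(1+y)²] = 18,319.5740 / (953.8127 × 1.066056) = 18.01657.

18.02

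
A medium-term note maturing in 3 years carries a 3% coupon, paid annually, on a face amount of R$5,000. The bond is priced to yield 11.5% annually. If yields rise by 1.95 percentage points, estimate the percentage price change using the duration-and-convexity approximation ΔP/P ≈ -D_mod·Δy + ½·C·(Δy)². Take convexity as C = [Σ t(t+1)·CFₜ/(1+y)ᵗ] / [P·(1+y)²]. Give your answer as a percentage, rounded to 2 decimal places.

-4.90%

With y = 0.115:
  t   CF        PV=CF/(1+0.115)^t    t·PV        t(t+1)·PV
  1       150.00       134.5291       134.5291         269.0583
  2       150.00       120.6539       241.3079         723.9237
  3     5,150.00     3,715.2037    11,145.6110      44,582.4440
  Σ                  3,970.3868    11,521.4480      45,575.4260
P = 3,970.3868; D_Mac = 2.90185 yrs; D_mod = 2.60255 yrs; C = 9.23311.
Duration effect: -2.60255 × (+0.0195) = -0.050750
Convexity effect: 0.5 × 9.23311 × (0.0195)² = +0.0017554
ΔP/P ≈ -0.050750 + 0.0017554 = -0.048994 = -4.8994%.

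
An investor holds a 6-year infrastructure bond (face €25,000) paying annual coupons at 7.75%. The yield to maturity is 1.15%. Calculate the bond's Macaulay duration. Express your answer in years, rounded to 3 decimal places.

5.180 years

Periodic yield y = 0.0115. Discount each cash flow and weight by its year:
  t   CF        PV=CF/(1+0.0115)^t    t·PV
  1     1,937.50     1,915.4721     1,915.4721
  2     1,937.50     1,893.6946     3,787.3892
  3     1,937.50     1,872.1647     5,616.4941
  4     1,937.50     1,850.8796     7,403.5183
  5     1,937.50     1,829.8365     9,149.1823
  6    26,937.50    25,151.3885   150,908.3307
  Σ                 34,513.4358   178,780.3866
Price P = Σ PV = 34,513.4358.
Macaulay duration = Σ(t·PV) / P = 178,780.3866 / 34,513.4358 = 5.18002 years.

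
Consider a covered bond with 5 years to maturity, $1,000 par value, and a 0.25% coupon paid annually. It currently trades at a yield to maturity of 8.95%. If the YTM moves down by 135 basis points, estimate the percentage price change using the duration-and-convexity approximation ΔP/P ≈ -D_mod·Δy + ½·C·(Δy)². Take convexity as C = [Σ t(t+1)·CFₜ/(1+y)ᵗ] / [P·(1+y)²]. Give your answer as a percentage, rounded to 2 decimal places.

+6.38%

With y = 0.0895:
  t   CF        PV=CF/(1+0.0895)^t    t·PV        t(t+1)·PV
  1         2.50         2.2946         2.2946           4.5893
  2         2.50         2.1061         4.2123          12.6368
  3         2.50         1.9331         5.7994          23.1974
  4         2.50         1.7743         7.0973          35.4863
  5     1,002.50       653.0527     3,265.2633      19,591.5801
  Σ                    661.1609     3,284.6669      19,667.4898
P = 661.1609; D_Mac = 4.96803 yrs; D_mod = 4.55992 yrs; C = 25.06036.
Duration effect: -4.55992 × (-0.0135) = +0.061559
Convexity effect: 0.5 × 25.06036 × (-0.0135)² = +0.0022836
ΔP/P ≈ +0.061559 + 0.0022836 = +0.063843 = +6.3843%.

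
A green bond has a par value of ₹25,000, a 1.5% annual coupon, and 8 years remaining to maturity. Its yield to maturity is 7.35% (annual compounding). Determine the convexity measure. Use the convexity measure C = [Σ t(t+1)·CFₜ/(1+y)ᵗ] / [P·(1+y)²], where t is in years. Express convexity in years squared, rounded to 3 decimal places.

57.137

With y = 0.0735:
  t   CF        PV=CF/(1+0.0735)^t    t·PV        t(t+1)·PV
  1       375.00       349.3246       349.3246         698.6493
  2       375.00       325.4072       650.8144       1,952.4433
  3       375.00       303.1273       909.3820       3,637.5282
  4       375.00       282.3729     1,129.4918       5,647.4588
  5       375.00       263.0395     1,315.1977       7,891.1860
  6       375.00       245.0298     1,470.1790      10,291.2532
  7       375.00       228.2532     1,597.7726      12,782.1807
  8    25,375.00    14,387.6433   115,101.1460   1,035,910.3141
  Σ                 16,384.1980   122,523.3082   1,078,811.0135
P = 16,384.1980.
Convexity = Σ t(t+1)·PV / [P·(1+y)²] = 1,078,811.0135 / (16,384.1980 × 1.152402) = 57.13682.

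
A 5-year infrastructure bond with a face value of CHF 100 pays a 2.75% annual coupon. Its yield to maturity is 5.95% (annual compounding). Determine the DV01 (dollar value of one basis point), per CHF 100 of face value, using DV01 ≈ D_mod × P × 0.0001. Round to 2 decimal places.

CHF 0.04

Periodic yield y = 0.0595.
  t   CF        PV=CF/(1+0.0595)^t    t·PV
  1         2.75         2.5956         2.5956
  2         2.75         2.4498         4.8996
  3         2.75         2.3122         6.9367
  4         2.75         2.1824         8.7295
  5       102.75        76.9621       384.8106
  Σ                     86.5021       407.9719
P = 86.5021; D_Mac = 4.71633 yrs; D_mod = 4.45146 yrs.
DV01 ≈ 4.45146 × 86.5021 × 0.0001 = 0.038506.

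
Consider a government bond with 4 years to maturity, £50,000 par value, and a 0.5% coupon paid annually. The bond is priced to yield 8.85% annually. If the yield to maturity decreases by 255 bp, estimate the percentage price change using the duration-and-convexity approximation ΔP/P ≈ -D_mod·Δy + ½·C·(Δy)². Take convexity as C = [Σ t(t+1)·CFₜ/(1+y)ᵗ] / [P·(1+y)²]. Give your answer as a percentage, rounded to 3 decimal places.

With y = 0.0885:
  t   CF        PV=CF/(1+0.0885)^t    t·PV        t(t+1)·PV
  1       250.00       229.6739       229.6739         459.3477
  2       250.00       211.0003       422.0007       1,266.0020
  3       250.00       193.8450       581.5351       2,326.1406
  4    50,250.00    35,794.9972   143,179.9887     715,899.9437
  Σ                 36,429.5164   144,413.1984     719,951.4340
P = 36,429.5164; D_Mac = 3.96418 yrs; D_mod = 3.64188 yrs; C = 16.67988.
Duration effect: -3.64188 × (-0.0255) = +0.092868
Convexity effect: 0.5 × 16.67988 × (-0.0255)² = +0.0054230
ΔP/P ≈ +0.092868 + 0.0054230 = +0.098291 = +9.8291%.

+9.829%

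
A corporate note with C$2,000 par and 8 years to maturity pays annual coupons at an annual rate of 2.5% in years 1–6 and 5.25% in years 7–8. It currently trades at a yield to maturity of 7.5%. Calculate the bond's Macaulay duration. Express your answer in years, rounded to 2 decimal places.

7.21 years

Periodic yield y = 0.075. Discount each cash flow and weight by its year:
  t   CF        PV=CF/(1+0.075)^t    t·PV
  1        50.00        46.5116        46.5116
  2        50.00        43.2666        86.5333
  3        50.00        40.2480       120.7441
  4        50.00        37.4400       149.7601
  5        50.00        34.8279       174.1397
  6        50.00        32.3981       194.3885
  7       105.00        63.2893       443.0249
  8     2,105.00     1,180.2782     9,442.2256
  Σ                  1,478.2598    10,657.3277
Price P = Σ PV = 1,478.2598.
Macaulay duration = Σ(t·PV) / P = 10,657.3277 / 1,478.2598 = 7.20937 years.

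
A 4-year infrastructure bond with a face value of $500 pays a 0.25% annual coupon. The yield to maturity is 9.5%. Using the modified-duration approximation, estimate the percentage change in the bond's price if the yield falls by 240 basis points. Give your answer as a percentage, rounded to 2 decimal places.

Periodic yield y = 0.095. Modified duration first:
  t   CF        PV=CF/(1+0.095)^t    t·PV
  1         1.25         1.1416         1.1416
  2         1.25         1.0425         2.0850
  3         1.25         0.9521         2.8562
  4       501.25       348.6566     1,394.6265
  Σ                    351.7927     1,400.7092
P = 351.7927; D_Mac = 3.98163 yrs; D_mod = 3.98163/(1+0.095) = 3.63619 yrs.
ΔP/P ≈ -D_mod · Δy = -3.63619 × (-0.024) = +0.087269 = +8.7269%.

+8.73%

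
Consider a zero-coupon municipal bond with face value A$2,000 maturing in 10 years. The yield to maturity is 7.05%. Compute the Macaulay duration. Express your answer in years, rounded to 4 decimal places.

10.0000 years

A zero-coupon bond has a single cash flow at maturity, so its Macaulay duration equals its maturity: 10 years.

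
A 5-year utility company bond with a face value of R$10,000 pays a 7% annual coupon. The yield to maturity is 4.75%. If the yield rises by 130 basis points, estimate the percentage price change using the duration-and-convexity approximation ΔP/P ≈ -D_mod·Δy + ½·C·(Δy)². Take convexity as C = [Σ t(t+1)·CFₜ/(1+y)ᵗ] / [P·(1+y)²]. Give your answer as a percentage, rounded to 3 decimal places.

With y = 0.0475:
  t   CF        PV=CF/(1+0.0475)^t    t·PV        t(t+1)·PV
  1       700.00       668.2578       668.2578       1,336.5155
  2       700.00       637.9549     1,275.9098       3,827.7294
  3       700.00       609.0262     1,827.0785       7,308.3139
  4       700.00       581.4092     2,325.6369      11,628.1844
  5    10,700.00     8,484.2532    42,421.2659     254,527.5952
  Σ                 10,980.9012    48,518.1488     278,628.3383
P = 10,980.9012; D_Mac = 4.41841 yrs; D_mod = 4.21805 yrs; C = 23.12487.
Duration effect: -4.21805 × (+0.013) = -0.054835
Convexity effect: 0.5 × 23.12487 × (0.013)² = +0.0019541
ΔP/P ≈ -0.054835 + 0.0019541 = -0.052881 = -5.2881%.

-5.288%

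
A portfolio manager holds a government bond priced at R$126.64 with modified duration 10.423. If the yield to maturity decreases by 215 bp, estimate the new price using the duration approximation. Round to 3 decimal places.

R$155.019

Duration approximation: ΔP/P ≈ -D_mod · Δy = -10.423 × (-0.0215) = +0.2240945.
New price ≈ 126.64 × (1 + 0.2240945) = 155.01932748.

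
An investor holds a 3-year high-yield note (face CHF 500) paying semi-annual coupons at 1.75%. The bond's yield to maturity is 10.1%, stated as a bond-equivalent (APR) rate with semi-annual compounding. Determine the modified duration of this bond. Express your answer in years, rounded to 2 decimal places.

2.79 years

Periodic yield y = 0.0505. First find Macaulay duration:
  t   CF        PV=CF/(1+0.0505)^t    t·PV
  1        4.375         4.1647         4.1647
  2        4.375         3.9645         7.9290
  3        4.375         3.7739        11.3217
  4        4.375         3.5925        14.3699
  5        4.375         3.4198        17.0989
  6      504.375       375.2988     2,251.7930
  Σ                    394.2141     2,306.6771
P = 394.2141; Macaulay duration = 2,306.6771 / 394.2141 = 5.85133 half-year periods = 2.92567 years.
Modified duration = D_Mac / (1 + y) = 2.92567 / 1.0505 = 2.78502 years.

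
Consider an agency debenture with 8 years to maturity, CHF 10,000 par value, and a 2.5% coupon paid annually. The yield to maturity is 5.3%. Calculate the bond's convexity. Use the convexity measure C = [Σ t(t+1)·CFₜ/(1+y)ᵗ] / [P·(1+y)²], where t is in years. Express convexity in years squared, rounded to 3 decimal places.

57.102

With y = 0.053:
  t   CF        PV=CF/(1+0.053)^t    t·PV        t(t+1)·PV
  1       250.00       237.4169       237.4169         474.8338
  2       250.00       225.4671       450.9343       1,352.8029
  3       250.00       214.1188       642.3565       2,569.4262
  4       250.00       203.3417       813.3669       4,066.8347
  5       250.00       193.1071       965.5353       5,793.2118
  6       250.00       183.3875     1,100.3251       7,702.2759
  7       250.00       174.1572     1,219.1003       9,752.8027
  8    10,250.00     6,781.0492    54,248.3937     488,235.5430
  Σ                  8,212.0456    59,677.4291     519,947.7309
P = 8,212.0456.
Convexity = Σ t(t+1)·PV / [P·(1+y)²] = 519,947.7309 / (8,212.0456 × 1.108809) = 57.10204.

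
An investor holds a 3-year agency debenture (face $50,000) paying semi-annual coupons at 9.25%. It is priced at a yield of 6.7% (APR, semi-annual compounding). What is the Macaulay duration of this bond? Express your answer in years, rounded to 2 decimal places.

Periodic yield y = 0.0335. Discount each cash flow and weight by its period:
  t   CF        PV=CF/(1+0.0335)^t    t·PV
  1     2,312.50     2,237.5423     2,237.5423
  2     2,312.50     2,165.0144     4,330.0287
  3     2,312.50     2,094.8373     6,284.5119
  4     2,312.50     2,026.9350     8,107.7399
  5     2,312.50     1,961.2337     9,806.1683
  6    52,312.50    42,928.1912   257,569.1471
  Σ                 53,413.7538   288,335.1383
Price P = Σ PV = 53,413.7538.
Macaulay duration = Σ(t·PV) / P = 288,335.1383 / 53,413.7538 = 5.39814 half-year periods.
In years: 5.39814 / 2 = 2.69907 years.

2.70 years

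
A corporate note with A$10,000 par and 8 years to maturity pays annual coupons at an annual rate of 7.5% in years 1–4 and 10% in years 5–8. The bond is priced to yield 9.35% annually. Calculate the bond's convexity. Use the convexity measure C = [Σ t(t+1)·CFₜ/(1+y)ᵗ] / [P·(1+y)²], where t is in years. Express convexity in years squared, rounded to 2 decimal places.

With y = 0.0935:
  t   CF        PV=CF/(1+0.0935)^t    t·PV        t(t+1)·PV
  1       750.00       685.8711       685.8711       1,371.7421
  2       750.00       627.2255     1,254.4509       3,763.3528
  3       750.00       573.5944     1,720.7832       6,883.1328
  4       750.00       524.5491     2,098.1962      10,490.9812
  5     1,000.00       639.5965     3,197.9824      19,187.8943
  6     1,000.00       584.9076     3,509.4457      24,566.1198
  7     1,000.00       534.8949     3,744.2646      29,954.1166
  8    11,000.00     5,380.7447    43,045.9576     387,413.6180
  Σ                  9,551.3837    59,256.9517     483,630.9577
P = 9,551.3837.
Convexity = Σ t(t+1)·PV / [P·(1+y)²] = 483,630.9577 / (9,551.3837 × 1.195742) = 42.34579.

42.35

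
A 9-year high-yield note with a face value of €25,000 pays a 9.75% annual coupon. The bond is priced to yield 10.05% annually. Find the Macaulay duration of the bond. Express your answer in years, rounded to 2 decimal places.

6.36 years

Periodic yield y = 0.1005. Discount each cash flow and weight by its year:
  t   CF        PV=CF/(1+0.1005)^t    t·PV
  1     2,437.50     2,214.9023     2,214.9023
  2     2,437.50     2,012.6327     4,025.2655
  3     2,437.50     1,828.8348     5,486.5045
  4     2,437.50     1,661.8217     6,647.2870
  5     2,437.50     1,510.0606     7,550.3032
  6     2,437.50     1,372.1587     8,232.9522
  7     2,437.50     1,246.8502     8,727.9517
  8     2,437.50     1,132.9852     9,063.8819
  9    27,437.50    11,588.6839   104,298.1548
  Σ                 24,568.9303   156,247.2030
Price P = Σ PV = 24,568.9303.
Macaulay duration = Σ(t·PV) / P = 156,247.2030 / 24,568.9303 = 6.35954 years.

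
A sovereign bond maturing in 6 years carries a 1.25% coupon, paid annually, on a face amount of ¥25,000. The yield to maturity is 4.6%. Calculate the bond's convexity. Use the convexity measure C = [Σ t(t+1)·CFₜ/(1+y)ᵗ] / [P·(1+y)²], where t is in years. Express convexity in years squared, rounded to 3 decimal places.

With y = 0.046:
  t   CF        PV=CF/(1+0.046)^t    t·PV        t(t+1)·PV
  1       312.50       298.7572       298.7572         597.5143
  2       312.50       285.6187       571.2374       1,713.7123
  3       312.50       273.0580       819.1741       3,276.6965
  4       312.50       261.0498     1,044.1990       5,220.9950
  5       312.50       249.5696     1,247.8478       7,487.0866
  6    25,312.50    19,326.1316   115,956.7898     811,697.5288
  Σ                 20,694.1849   119,938.0053     829,993.5335
P = 20,694.1849.
Convexity = Σ t(t+1)·PV / [P·(1+y)²] = 829,993.5335 / (20,694.1849 × 1.094116) = 36.65751.

36.658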